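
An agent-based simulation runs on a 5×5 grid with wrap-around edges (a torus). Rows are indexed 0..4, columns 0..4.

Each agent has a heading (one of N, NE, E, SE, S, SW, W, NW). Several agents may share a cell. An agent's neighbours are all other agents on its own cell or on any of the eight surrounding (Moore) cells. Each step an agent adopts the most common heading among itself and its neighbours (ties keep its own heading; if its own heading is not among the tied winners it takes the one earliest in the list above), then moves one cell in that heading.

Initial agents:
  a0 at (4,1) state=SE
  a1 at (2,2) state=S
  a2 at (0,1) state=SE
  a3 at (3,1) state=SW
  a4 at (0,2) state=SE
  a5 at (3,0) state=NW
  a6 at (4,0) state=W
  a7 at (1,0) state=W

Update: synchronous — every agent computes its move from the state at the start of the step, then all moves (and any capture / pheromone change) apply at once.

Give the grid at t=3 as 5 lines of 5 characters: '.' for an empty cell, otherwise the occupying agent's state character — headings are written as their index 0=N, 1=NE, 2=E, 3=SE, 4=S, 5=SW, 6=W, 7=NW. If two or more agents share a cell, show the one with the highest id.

..4..
...5.
...33
3...3
.....

t=1: a0@(0,2):SE a1@(3,2):S a2@(1,2):SE a3@(4,0):SW a4@(1,3):SE a5@(2,4):NW a6@(0,1):SE a7@(1,4):W
t=2: a0@(1,3):SE a1@(4,2):S a2@(2,3):SE a3@(0,4):SW a4@(2,4):SE a5@(1,3):NW a6@(1,2):SE a7@(1,3):W
t=3: a0@(2,4):SE a1@(0,2):S a2@(3,4):SE a3@(1,3):SW a4@(3,0):SE a5@(2,4):SE a6@(2,3):SE a7@(2,4):SE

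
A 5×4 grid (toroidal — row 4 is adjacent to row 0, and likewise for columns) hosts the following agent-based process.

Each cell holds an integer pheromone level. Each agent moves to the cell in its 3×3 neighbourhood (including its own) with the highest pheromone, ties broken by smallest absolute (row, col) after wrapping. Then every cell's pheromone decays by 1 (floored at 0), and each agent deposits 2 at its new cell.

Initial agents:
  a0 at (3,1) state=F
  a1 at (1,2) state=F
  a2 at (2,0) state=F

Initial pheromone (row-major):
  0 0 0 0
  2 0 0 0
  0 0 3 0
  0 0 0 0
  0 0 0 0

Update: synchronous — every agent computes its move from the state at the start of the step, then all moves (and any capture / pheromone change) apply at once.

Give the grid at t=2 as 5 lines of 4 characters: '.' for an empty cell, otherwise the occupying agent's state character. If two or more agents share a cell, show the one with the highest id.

t=1: a0@(2,2) a1@(2,2) a2@(1,0) | pheromone: 0 0 0 0 / 3 0 0 0 / 0 0 6 0 / 0 0 0 0 / 0 0 0 0
t=2: a0@(2,2) a1@(2,2) a2@(1,0) | pheromone: 0 0 0 0 / 4 0 0 0 / 0 0 9 0 / 0 0 0 0 / 0 0 0 0

....
F...
..F.
....
....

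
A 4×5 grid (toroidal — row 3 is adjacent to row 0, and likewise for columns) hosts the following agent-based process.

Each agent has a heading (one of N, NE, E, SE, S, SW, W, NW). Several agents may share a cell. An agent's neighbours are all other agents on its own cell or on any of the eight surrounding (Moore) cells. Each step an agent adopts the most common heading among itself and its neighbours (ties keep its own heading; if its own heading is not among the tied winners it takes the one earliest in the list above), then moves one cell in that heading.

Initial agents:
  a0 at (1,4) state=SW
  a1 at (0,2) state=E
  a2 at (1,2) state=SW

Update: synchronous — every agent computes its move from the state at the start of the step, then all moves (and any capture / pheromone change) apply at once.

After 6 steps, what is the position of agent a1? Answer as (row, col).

t=1: a0@(2,3):SW a1@(0,3):E a2@(2,1):SW
t=2: a0@(3,2):SW a1@(0,4):E a2@(3,0):SW
t=3: a0@(0,1):SW a1@(0,0):E a2@(0,4):SW
t=4: a0@(1,0):SW a1@(1,4):SW a2@(1,3):SW
t=5: a0@(2,4):SW a1@(2,3):SW a2@(2,2):SW
t=6: a0@(3,3):SW a1@(3,2):SW a2@(3,1):SW

(3, 2)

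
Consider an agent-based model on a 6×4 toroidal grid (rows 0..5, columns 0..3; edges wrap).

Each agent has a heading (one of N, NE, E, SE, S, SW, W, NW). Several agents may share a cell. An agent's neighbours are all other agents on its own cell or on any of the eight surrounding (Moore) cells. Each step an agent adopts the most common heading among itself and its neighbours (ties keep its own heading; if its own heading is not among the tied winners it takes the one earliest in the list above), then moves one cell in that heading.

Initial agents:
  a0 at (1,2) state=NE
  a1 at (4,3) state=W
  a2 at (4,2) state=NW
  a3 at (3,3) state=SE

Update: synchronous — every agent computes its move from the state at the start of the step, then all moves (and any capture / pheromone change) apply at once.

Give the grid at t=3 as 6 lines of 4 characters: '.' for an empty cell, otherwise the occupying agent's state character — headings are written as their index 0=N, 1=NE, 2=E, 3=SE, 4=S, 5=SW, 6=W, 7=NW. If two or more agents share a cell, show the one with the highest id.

..3.
...7
....
....
61..
....

t=1: a0@(0,3):NE a1@(4,2):W a2@(3,1):NW a3@(4,0):SE
t=2: a0@(5,0):NE a1@(4,1):W a2@(2,0):NW a3@(5,1):SE
t=3: a0@(4,1):NE a1@(4,0):W a2@(1,3):NW a3@(0,2):SE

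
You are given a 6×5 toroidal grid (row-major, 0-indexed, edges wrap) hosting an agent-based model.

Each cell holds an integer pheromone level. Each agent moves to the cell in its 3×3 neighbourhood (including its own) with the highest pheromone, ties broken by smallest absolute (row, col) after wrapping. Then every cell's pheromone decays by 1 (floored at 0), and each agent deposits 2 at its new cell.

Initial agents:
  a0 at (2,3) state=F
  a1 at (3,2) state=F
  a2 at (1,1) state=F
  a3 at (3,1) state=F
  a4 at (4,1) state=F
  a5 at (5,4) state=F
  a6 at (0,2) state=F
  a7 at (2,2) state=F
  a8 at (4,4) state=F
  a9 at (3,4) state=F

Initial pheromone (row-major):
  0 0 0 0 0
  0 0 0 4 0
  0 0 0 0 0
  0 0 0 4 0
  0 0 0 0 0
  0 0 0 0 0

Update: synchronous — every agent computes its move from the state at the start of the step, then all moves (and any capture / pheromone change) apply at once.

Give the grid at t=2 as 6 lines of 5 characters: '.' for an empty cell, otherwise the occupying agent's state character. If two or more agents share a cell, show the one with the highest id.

F....
...F.
F....
...F.
.....
.....

t=1: a0@(1,3) a1@(3,3) a2@(0,0) a3@(2,0) a4@(3,0) a5@(0,0) a6@(1,3) a7@(1,3) a8@(3,3) a9@(3,3) | pheromone: 4 0 0 0 0 / 0 0 0 9 0 / 2 0 0 0 0 / 2 0 0 9 0 / 0 0 0 0 0 / 0 0 0 0 0
t=2: a0@(1,3) a1@(3,3) a2@(0,0) a3@(2,0) a4@(2,0) a5@(0,0) a6@(1,3) a7@(1,3) a8@(3,3) a9@(3,3) | pheromone: 7 0 0 0 0 / 0 0 0 14 0 / 5 0 0 0 0 / 1 0 0 14 0 / 0 0 0 0 0 / 0 0 0 0 0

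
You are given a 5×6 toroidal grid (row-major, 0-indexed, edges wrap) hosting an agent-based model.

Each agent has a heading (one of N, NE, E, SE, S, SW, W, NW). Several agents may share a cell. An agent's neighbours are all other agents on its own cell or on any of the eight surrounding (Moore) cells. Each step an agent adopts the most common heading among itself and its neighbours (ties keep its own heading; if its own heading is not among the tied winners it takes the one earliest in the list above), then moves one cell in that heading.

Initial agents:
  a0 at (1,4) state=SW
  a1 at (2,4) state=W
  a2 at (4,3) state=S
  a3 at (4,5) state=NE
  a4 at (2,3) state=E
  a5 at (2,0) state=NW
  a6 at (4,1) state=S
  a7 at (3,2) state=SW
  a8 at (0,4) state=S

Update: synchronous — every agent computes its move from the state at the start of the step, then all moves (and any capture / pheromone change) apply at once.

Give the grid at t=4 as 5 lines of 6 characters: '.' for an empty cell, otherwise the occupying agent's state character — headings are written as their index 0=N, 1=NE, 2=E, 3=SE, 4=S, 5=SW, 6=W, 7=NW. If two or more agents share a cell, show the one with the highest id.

5.....
.....5
..4...
.474..
....45

t=1: a0@(2,3):SW a1@(2,3):W a2@(0,3):S a3@(3,0):NE a4@(3,2):SW a5@(1,5):NW a6@(0,1):S a7@(4,2):S a8@(1,4):S
t=2: a0@(3,2):SW a1@(3,2):SW a2@(1,3):S a3@(2,1):NE a4@(4,1):SW a5@(0,4):NW a6@(1,1):S a7@(0,2):S a8@(2,4):S
t=3: a0@(4,1):SW a1@(4,1):SW a2@(2,3):S a3@(3,0):SW a4@(0,0):SW a5@(4,3):NW a6@(2,1):S a7@(1,2):S a8@(3,4):S
t=4: a0@(0,0):SW a1@(0,0):SW a2@(3,3):S a3@(4,5):SW a4@(1,5):SW a5@(3,2):NW a6@(3,1):S a7@(2,2):S a8@(4,4):S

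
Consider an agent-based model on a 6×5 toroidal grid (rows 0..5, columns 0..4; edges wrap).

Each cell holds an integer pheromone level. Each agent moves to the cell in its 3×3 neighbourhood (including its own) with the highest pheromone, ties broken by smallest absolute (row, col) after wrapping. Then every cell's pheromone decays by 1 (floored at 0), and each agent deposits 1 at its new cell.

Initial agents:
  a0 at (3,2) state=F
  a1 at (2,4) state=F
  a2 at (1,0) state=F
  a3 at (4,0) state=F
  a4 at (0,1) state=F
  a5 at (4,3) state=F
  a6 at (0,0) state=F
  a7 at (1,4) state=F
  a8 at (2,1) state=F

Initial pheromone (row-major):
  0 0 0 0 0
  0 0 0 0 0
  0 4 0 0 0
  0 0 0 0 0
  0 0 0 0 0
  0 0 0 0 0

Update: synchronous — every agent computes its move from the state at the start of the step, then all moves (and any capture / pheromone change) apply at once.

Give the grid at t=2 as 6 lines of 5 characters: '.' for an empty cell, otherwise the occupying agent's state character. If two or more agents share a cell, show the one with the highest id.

F....
.....
.F...
.....
.....
.....

t=1: a0@(2,1) a1@(1,0) a2@(2,1) a3@(3,0) a4@(0,0) a5@(3,2) a6@(0,0) a7@(0,0) a8@(2,1) | pheromone: 3 0 0 0 0 / 1 0 0 0 0 / 0 6 0 0 0 / 1 0 1 0 0 / 0 0 0 0 0 / 0 0 0 0 0
t=2: a0@(2,1) a1@(2,1) a2@(2,1) a3@(2,1) a4@(0,0) a5@(2,1) a6@(0,0) a7@(0,0) a8@(2,1) | pheromone: 5 0 0 0 0 / 0 0 0 0 0 / 0 11 0 0 0 / 0 0 0 0 0 / 0 0 0 0 0 / 0 0 0 0 0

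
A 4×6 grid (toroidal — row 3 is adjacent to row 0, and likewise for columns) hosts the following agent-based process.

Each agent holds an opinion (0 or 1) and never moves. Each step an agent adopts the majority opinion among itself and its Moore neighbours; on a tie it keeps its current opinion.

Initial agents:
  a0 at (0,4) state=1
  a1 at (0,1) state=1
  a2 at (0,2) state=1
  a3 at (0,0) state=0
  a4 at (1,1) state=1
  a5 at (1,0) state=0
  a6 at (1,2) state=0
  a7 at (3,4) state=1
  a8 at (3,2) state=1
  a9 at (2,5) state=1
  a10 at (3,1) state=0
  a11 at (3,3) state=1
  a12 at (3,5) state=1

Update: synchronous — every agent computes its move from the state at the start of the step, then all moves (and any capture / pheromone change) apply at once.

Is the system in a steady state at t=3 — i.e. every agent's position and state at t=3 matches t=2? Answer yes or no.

yes

t=1: a0@(0,4):1 a1@(0,1):1 a2@(0,2):1 a3@(0,0):0 a4@(1,1):1 a5@(1,0):1 a6@(1,2):1 a7@(3,4):1 a8@(3,2):1 a9@(2,5):1 a10@(3,1):1 a11@(3,3):1 a12@(3,5):1
t=2: a0@(0,4):1 a1@(0,1):1 a2@(0,2):1 a3@(0,0):1 a4@(1,1):1 a5@(1,0):1 a6@(1,2):1 a7@(3,4):1 a8@(3,2):1 a9@(2,5):1 a10@(3,1):1 a11@(3,3):1 a12@(3,5):1
t=3: (unchanged — steady state)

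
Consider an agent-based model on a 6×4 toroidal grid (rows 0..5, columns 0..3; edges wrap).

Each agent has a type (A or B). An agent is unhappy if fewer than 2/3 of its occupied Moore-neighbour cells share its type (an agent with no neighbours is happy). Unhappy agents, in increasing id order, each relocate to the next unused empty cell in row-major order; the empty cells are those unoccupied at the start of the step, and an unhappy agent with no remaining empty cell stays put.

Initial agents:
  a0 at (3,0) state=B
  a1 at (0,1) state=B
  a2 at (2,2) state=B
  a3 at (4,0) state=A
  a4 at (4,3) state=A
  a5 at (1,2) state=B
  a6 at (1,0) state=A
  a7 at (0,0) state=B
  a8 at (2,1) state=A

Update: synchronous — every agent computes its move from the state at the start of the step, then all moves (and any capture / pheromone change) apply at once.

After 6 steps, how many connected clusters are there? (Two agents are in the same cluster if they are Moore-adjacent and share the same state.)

t=1: a0@(0,2):B a1@(0,1):B a2@(0,3):B a3@(1,1):A a4@(1,3):A a5@(1,2):B a6@(2,0):A a7@(2,3):B a8@(3,1):A
t=2: a0@(0,0):B a1@(0,1):B a2@(0,3):B a3@(1,0):A a4@(2,1):A a5@(1,2):B a6@(2,0):A a7@(2,2):B a8@(3,1):A
t=3: a0@(0,0):B a1@(0,1):B a2@(0,3):B a3@(0,2):A a4@(1,1):A a5@(1,2):B a6@(2,0):A a7@(1,3):B a8@(3,1):A
t=4: a0@(0,0):B a1@(1,0):B a2@(0,3):B a3@(2,1):A a4@(2,2):A a5@(2,3):B a6@(2,0):A a7@(3,0):B a8@(3,1):A
t=5: a0@(0,0):B a1@(0,1):B a2@(0,3):B a3@(0,2):A a4@(2,2):A a5@(1,1):B a6@(1,2):A a7@(1,3):B a8@(3,1):A
t=6: a0@(0,0):B a1@(1,0):B a2@(2,0):B a3@(2,1):A a4@(2,3):A a5@(3,0):B a6@(3,2):A a7@(3,3):B a8@(3,1):A

2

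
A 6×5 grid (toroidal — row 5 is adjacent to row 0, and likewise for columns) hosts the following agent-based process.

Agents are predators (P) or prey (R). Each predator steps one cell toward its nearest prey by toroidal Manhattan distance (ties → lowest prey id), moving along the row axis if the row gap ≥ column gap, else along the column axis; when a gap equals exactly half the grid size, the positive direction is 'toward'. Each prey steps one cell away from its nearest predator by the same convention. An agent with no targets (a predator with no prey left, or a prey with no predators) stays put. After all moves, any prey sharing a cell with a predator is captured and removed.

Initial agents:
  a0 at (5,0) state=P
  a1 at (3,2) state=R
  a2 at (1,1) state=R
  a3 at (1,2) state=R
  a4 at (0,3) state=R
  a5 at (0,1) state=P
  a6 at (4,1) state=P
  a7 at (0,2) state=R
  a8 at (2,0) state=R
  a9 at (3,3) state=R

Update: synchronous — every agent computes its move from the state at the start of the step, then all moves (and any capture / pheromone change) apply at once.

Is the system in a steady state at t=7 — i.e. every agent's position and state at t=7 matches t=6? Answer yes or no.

no

t=1: a0@(0,0):P a1@(2,2):R a2@(2,1):R a3@(2,2):R a4@(0,4):R a5@(1,1):P a6@(3,1):P a7@(0,3):R a8@(1,0):R a9@(3,4):R
t=2: a0@(0,4):P a1@(3,2):R a2@(3,1):R a3@(3,2):R a4@(0,3):R a5@(2,1):P a6@(2,1):P a7@(0,2):R a8@(2,0):R a9@(3,3):R
t=3: a0@(0,3):P a1@(4,2):R a2@(4,1):R a3@(4,2):R a4@(0,2):R a5@(3,1):P a6@(3,1):P a7@(0,1):R a8@(2,4):R a9@(3,4):R
t=4: a0@(0,2):P a1@(5,2):R a2@(5,1):R a3@(5,2):R a4@(0,1):R a5@(4,1):P a6@(4,1):P a7@(0,0):R a8@(3,4):R a9@(3,3):R
t=5: a0@(5,2):P a1@(4,2):R a2@(0,1):R a3@(4,2):R a4@(0,0):R a5@(5,1):P a6@(5,1):P a7@(0,4):R a8@(3,3):R a9@(3,4):R
t=6: a0@(4,2):P a1@(3,2):R a2@(1,1):R a3@(3,2):R a4@(1,0):R a5@(0,1):P a6@(0,1):P a7@(0,0):R a8@(2,3):R a9@(2,4):R
t=7: a0@(3,2):P a1@(2,2):R a2@(2,1):R a3@(2,2):R a4@(2,0):R a5@(1,1):P a6@(1,1):P a7@(0,4):R a8@(1,3):R a9@(1,4):R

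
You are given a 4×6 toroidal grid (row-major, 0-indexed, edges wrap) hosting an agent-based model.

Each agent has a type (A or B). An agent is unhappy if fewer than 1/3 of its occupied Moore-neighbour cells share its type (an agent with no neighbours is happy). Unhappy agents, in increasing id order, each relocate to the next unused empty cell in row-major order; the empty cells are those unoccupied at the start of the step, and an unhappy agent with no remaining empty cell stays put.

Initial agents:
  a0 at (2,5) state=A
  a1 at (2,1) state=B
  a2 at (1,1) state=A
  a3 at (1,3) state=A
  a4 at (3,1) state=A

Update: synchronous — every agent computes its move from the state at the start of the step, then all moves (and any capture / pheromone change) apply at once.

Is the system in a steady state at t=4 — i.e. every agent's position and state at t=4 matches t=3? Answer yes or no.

t=1: a0@(2,5):A a1@(0,0):B a2@(0,1):A a3@(1,3):A a4@(0,2):A
t=2: a0@(2,5):A a1@(0,3):B a2@(0,1):A a3@(1,3):A a4@(0,2):A
t=3: a0@(2,5):A a1@(0,0):B a2@(0,1):A a3@(1,3):A a4@(0,2):A
t=4: a0@(2,5):A a1@(0,3):B a2@(0,1):A a3@(1,3):A a4@(0,2):A

no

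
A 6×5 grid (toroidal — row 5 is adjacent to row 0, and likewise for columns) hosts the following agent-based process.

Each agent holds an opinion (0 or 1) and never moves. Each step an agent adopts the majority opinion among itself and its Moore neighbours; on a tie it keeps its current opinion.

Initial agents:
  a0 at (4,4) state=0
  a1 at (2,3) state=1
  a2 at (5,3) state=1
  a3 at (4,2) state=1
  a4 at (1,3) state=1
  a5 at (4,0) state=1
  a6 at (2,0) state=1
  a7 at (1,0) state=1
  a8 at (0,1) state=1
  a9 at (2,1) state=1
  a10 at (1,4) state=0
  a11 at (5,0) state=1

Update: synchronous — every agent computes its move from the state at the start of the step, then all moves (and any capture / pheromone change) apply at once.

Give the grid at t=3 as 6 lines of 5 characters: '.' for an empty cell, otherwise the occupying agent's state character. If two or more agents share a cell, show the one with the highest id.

t=1: a0@(4,4):1 a1@(2,3):1 a2@(5,3):1 a3@(4,2):1 a4@(1,3):1 a5@(4,0):1 a6@(2,0):1 a7@(1,0):1 a8@(0,1):1 a9@(2,1):1 a10@(1,4):1 a11@(5,0):1
t=2: (unchanged — steady state)

.1...
1..11
11.1.
.....
1.1.1
1..1.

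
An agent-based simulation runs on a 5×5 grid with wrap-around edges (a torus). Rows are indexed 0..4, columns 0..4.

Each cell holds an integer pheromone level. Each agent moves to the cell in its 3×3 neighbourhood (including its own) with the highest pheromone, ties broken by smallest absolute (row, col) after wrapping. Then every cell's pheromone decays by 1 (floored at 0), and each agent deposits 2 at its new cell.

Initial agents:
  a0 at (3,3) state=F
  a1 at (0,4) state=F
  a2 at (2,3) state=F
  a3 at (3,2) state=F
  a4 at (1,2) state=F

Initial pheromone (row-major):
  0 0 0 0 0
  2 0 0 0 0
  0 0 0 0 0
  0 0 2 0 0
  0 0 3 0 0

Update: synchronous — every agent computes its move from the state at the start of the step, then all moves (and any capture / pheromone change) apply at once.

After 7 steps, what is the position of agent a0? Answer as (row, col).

t=1: a0@(4,2) a1@(1,0) a2@(3,2) a3@(4,2) a4@(0,1) | pheromone: 0 2 0 0 0 / 3 0 0 0 0 / 0 0 0 0 0 / 0 0 3 0 0 / 0 0 6 0 0
t=2: a0@(4,2) a1@(1,0) a2@(4,2) a3@(4,2) a4@(4,2) | pheromone: 0 1 0 0 0 / 4 0 0 0 0 / 0 0 0 0 0 / 0 0 2 0 0 / 0 0 13 0 0
t=3: a0@(4,2) a1@(1,0) a2@(4,2) a3@(4,2) a4@(4,2) | pheromone: 0 0 0 0 0 / 5 0 0 0 0 / 0 0 0 0 0 / 0 0 1 0 0 / 0 0 20 0 0
t=4: a0@(4,2) a1@(1,0) a2@(4,2) a3@(4,2) a4@(4,2) | pheromone: 0 0 0 0 0 / 6 0 0 0 0 / 0 0 0 0 0 / 0 0 0 0 0 / 0 0 27 0 0
t=5: a0@(4,2) a1@(1,0) a2@(4,2) a3@(4,2) a4@(4,2) | pheromone: 0 0 0 0 0 / 7 0 0 0 0 / 0 0 0 0 0 / 0 0 0 0 0 / 0 0 34 0 0
t=6: a0@(4,2) a1@(1,0) a2@(4,2) a3@(4,2) a4@(4,2) | pheromone: 0 0 0 0 0 / 8 0 0 0 0 / 0 0 0 0 0 / 0 0 0 0 0 / 0 0 41 0 0
t=7: a0@(4,2) a1@(1,0) a2@(4,2) a3@(4,2) a4@(4,2) | pheromone: 0 0 0 0 0 / 9 0 0 0 0 / 0 0 0 0 0 / 0 0 0 0 0 / 0 0 48 0 0

(4, 2)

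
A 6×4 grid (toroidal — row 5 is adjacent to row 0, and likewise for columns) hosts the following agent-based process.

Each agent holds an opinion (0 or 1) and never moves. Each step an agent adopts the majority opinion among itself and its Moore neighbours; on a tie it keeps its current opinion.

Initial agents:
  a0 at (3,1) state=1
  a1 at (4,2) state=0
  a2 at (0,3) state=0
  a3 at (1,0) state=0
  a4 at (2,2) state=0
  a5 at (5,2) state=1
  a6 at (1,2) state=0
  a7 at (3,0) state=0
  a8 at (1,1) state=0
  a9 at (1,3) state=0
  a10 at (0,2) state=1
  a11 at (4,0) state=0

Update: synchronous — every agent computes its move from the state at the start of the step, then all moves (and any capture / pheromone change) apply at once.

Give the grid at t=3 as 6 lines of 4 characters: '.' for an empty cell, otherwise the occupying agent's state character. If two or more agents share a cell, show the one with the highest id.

t=1: a0@(3,1):0 a1@(4,2):1 a2@(0,3):0 a3@(1,0):0 a4@(2,2):0 a5@(5,2):1 a6@(1,2):0 a7@(3,0):0 a8@(1,1):0 a9@(1,3):0 a10@(0,2):0 a11@(4,0):0
t=2: (unchanged — steady state)

..00
0000
..0.
00..
0.1.
..1.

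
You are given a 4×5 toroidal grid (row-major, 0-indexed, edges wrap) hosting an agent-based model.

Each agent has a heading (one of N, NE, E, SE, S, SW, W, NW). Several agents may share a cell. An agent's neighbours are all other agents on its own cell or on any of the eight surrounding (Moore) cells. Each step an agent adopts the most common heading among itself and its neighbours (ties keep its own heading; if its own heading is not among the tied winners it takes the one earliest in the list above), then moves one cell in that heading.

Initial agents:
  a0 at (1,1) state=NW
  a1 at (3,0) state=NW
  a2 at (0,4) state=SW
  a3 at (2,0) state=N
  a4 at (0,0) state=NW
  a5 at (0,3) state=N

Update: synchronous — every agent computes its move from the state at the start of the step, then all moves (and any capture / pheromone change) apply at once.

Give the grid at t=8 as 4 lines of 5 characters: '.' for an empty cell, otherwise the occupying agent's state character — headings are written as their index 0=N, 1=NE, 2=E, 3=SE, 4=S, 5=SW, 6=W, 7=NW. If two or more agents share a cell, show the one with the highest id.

t=1: a0@(0,0):NW a1@(2,4):NW a2@(3,3):NW a3@(1,4):NW a4@(3,4):NW a5@(3,3):N
t=2: a0@(3,4):NW a1@(1,3):NW a2@(2,2):NW a3@(0,3):NW a4@(2,3):NW a5@(2,2):NW
t=3: a0@(2,3):NW a1@(0,2):NW a2@(1,1):NW a3@(3,2):NW a4@(1,2):NW a5@(1,1):NW
t=4: a0@(1,2):NW a1@(3,1):NW a2@(0,0):NW a3@(2,1):NW a4@(0,1):NW a5@(0,0):NW
t=5: a0@(0,1):NW a1@(2,0):NW a2@(3,4):NW a3@(1,0):NW a4@(3,0):NW a5@(3,4):NW
t=6: a0@(3,0):NW a1@(1,4):NW a2@(2,3):NW a3@(0,4):NW a4@(2,4):NW a5@(2,3):NW
t=7: a0@(2,4):NW a1@(0,3):NW a2@(1,2):NW a3@(3,3):NW a4@(1,3):NW a5@(1,2):NW
t=8: a0@(1,3):NW a1@(3,2):NW a2@(0,1):NW a3@(2,2):NW a4@(0,2):NW a5@(0,1):NW

.77..
...7.
..7..
..7..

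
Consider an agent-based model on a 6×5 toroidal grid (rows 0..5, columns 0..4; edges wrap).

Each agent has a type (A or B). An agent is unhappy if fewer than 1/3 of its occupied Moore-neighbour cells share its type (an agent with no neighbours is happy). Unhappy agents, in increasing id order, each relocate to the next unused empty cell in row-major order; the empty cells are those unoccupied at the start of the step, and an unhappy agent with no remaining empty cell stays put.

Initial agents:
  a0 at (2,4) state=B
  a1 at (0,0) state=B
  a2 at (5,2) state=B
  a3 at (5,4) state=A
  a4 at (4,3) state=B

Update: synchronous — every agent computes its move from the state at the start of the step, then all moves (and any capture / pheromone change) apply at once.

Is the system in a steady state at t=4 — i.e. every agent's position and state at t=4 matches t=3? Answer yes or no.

t=1: a0@(2,4):B a1@(0,1):B a2@(5,2):B a3@(0,2):A a4@(4,3):B
t=2: a0@(2,4):B a1@(0,1):B a2@(5,2):B a3@(0,0):A a4@(4,3):B
t=3: a0@(2,4):B a1@(0,1):B a2@(5,2):B a3@(0,2):A a4@(4,3):B
t=4: a0@(2,4):B a1@(0,1):B a2@(5,2):B a3@(0,0):A a4@(4,3):B

no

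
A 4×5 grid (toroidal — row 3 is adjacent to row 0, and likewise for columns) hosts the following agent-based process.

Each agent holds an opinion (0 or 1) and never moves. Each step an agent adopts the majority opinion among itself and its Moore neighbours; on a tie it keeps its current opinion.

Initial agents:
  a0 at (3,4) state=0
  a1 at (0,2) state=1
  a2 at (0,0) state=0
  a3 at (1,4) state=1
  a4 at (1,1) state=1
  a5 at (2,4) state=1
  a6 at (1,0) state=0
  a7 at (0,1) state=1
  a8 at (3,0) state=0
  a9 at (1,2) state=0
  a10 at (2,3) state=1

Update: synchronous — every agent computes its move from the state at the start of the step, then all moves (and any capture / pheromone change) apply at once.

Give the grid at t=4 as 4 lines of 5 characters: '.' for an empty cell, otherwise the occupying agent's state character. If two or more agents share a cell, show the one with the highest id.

t=1: a0@(3,4):0 a1@(0,2):1 a2@(0,0):0 a3@(1,4):1 a4@(1,1):1 a5@(2,4):1 a6@(1,0):1 a7@(0,1):0 a8@(3,0):0 a9@(1,2):1 a10@(2,3):1
t=2: a0@(3,4):0 a1@(0,2):1 a2@(0,0):0 a3@(1,4):1 a4@(1,1):1 a5@(2,4):1 a6@(1,0):1 a7@(0,1):1 a8@(3,0):0 a9@(1,2):1 a10@(2,3):1
t=3: a0@(3,4):0 a1@(0,2):1 a2@(0,0):1 a3@(1,4):1 a4@(1,1):1 a5@(2,4):1 a6@(1,0):1 a7@(0,1):1 a8@(3,0):0 a9@(1,2):1 a10@(2,3):1
t=4: a0@(3,4):1 a1@(0,2):1 a2@(0,0):1 a3@(1,4):1 a4@(1,1):1 a5@(2,4):1 a6@(1,0):1 a7@(0,1):1 a8@(3,0):1 a9@(1,2):1 a10@(2,3):1

111..
111.1
...11
1...1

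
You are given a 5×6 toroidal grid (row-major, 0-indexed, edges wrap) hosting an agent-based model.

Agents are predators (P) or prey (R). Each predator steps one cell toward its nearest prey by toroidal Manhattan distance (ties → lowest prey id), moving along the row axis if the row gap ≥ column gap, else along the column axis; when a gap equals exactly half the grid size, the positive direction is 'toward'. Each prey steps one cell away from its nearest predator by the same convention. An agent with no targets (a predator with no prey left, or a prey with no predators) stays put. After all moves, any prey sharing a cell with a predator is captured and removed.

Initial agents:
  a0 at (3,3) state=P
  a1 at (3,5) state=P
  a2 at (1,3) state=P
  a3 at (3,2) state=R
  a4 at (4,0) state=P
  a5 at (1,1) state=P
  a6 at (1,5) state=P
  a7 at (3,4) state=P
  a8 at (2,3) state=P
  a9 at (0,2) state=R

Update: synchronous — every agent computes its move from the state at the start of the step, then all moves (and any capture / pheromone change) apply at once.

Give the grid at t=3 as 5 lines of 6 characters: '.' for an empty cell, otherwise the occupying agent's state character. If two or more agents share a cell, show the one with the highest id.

...P..
..R...
......
PP...R
......

t=1: a0@(3,2):P a1@(3,0):P a2@(0,3):P a3@(3,1):R a4@(4,1):P a5@(0,1):P a6@(1,0):P a7@(3,3):P a8@(3,3):P a9@(4,2):R
t=2: a0@(3,1):P a1@(3,1):P a2@(4,3):P a3@(3,0):R a4@(3,1):P a5@(4,1):P a6@(2,0):P a7@(3,2):P a8@(3,2):P a9@(0,2):R
t=3: a0@(3,0):P a1@(3,0):P a2@(0,3):P a3@(3,5):R a4@(3,0):P a5@(3,1):P a6@(3,0):P a7@(3,1):P a8@(3,1):P a9@(1,2):R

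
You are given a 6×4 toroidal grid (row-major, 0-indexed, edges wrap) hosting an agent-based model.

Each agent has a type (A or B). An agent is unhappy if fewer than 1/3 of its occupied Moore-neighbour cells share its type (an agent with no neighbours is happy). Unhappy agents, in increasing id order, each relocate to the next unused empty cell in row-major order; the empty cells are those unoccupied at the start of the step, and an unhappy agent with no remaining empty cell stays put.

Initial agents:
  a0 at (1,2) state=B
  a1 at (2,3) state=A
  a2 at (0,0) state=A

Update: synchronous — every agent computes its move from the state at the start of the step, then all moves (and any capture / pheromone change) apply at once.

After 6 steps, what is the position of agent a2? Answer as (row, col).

t=1: a0@(0,1):B a1@(0,2):A a2@(0,0):A
t=2: a0@(0,3):B a1@(1,0):A a2@(1,1):A
t=3: a0@(0,0):B a1@(1,0):A a2@(1,1):A
t=4: a0@(0,1):B a1@(1,0):A a2@(1,1):A
t=5: a0@(0,0):B a1@(1,0):A a2@(1,1):A
t=6: a0@(0,1):B a1@(1,0):A a2@(1,1):A

(1, 1)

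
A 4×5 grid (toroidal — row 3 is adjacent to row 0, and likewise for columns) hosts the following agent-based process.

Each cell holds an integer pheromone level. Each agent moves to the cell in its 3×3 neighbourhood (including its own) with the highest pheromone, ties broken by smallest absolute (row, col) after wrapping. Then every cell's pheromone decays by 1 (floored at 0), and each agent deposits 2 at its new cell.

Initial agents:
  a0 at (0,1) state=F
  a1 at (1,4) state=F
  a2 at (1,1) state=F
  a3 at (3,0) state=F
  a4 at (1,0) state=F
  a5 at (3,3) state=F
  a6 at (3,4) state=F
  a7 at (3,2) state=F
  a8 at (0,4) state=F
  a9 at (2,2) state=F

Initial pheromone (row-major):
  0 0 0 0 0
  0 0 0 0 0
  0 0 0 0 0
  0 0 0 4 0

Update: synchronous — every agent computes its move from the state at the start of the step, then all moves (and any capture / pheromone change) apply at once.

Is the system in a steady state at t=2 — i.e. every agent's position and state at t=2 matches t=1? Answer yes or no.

yes

t=1: a0@(0,0) a1@(0,0) a2@(0,0) a3@(0,0) a4@(0,0) a5@(3,3) a6@(3,3) a7@(3,3) a8@(3,3) a9@(3,3) | pheromone: 10 0 0 0 0 / 0 0 0 0 0 / 0 0 0 0 0 / 0 0 0 13 0
t=2: a0@(0,0) a1@(0,0) a2@(0,0) a3@(0,0) a4@(0,0) a5@(3,3) a6@(3,3) a7@(3,3) a8@(3,3) a9@(3,3) | pheromone: 19 0 0 0 0 / 0 0 0 0 0 / 0 0 0 0 0 / 0 0 0 22 0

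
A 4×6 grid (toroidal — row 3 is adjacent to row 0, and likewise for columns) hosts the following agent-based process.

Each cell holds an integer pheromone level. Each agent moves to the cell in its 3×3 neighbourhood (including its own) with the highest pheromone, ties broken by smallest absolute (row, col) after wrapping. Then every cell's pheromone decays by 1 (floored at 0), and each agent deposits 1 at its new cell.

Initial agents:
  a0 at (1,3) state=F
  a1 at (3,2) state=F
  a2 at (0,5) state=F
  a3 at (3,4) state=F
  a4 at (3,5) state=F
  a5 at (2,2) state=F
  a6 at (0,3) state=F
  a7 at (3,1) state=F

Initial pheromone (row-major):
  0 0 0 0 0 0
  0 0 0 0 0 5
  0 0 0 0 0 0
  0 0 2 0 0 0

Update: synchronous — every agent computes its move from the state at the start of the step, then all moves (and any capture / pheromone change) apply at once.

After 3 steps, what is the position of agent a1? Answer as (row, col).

t=1: a0@(0,2) a1@(3,2) a2@(1,5) a3@(0,3) a4@(0,0) a5@(3,2) a6@(3,2) a7@(3,2) | pheromone: 1 0 1 1 0 0 / 0 0 0 0 0 5 / 0 0 0 0 0 0 / 0 0 5 0 0 0
t=2: a0@(3,2) a1@(3,2) a2@(1,5) a3@(3,2) a4@(1,5) a5@(3,2) a6@(3,2) a7@(3,2) | pheromone: 0 0 0 0 0 0 / 0 0 0 0 0 6 / 0 0 0 0 0 0 / 0 0 10 0 0 0
t=3: a0@(3,2) a1@(3,2) a2@(1,5) a3@(3,2) a4@(1,5) a5@(3,2) a6@(3,2) a7@(3,2) | pheromone: 0 0 0 0 0 0 / 0 0 0 0 0 7 / 0 0 0 0 0 0 / 0 0 15 0 0 0

(3, 2)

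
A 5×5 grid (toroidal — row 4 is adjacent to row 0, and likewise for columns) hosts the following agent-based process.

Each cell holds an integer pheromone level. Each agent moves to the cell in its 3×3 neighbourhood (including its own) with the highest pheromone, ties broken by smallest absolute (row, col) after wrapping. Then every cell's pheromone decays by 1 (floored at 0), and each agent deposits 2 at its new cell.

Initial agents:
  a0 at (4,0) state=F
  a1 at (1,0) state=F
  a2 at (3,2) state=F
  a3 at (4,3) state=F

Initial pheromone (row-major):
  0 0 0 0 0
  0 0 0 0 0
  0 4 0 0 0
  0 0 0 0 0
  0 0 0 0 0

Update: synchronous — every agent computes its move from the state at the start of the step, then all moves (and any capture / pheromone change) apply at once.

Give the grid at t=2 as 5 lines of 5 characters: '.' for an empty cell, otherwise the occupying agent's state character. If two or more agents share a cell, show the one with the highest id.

F.F..
.....
.F...
.....
.....

t=1: a0@(0,0) a1@(2,1) a2@(2,1) a3@(0,2) | pheromone: 2 0 2 0 0 / 0 0 0 0 0 / 0 7 0 0 0 / 0 0 0 0 0 / 0 0 0 0 0
t=2: a0@(0,0) a1@(2,1) a2@(2,1) a3@(0,2) | pheromone: 3 0 3 0 0 / 0 0 0 0 0 / 0 10 0 0 0 / 0 0 0 0 0 / 0 0 0 0 0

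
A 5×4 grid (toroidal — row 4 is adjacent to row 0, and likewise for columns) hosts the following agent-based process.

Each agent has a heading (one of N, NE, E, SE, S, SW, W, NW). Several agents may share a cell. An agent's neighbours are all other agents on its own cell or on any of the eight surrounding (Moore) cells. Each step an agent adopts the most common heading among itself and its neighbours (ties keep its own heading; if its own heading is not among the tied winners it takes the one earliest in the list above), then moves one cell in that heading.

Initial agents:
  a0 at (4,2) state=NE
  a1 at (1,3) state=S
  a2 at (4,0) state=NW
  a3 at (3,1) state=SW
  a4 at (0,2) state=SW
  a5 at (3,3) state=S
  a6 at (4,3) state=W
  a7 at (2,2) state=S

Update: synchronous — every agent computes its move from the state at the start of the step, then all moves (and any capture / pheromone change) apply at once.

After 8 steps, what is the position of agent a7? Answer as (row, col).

(0, 2)

t=1: a0@(0,1):SW a1@(2,3):S a2@(3,3):NW a3@(4,0):SW a4@(1,1):SW a5@(4,3):S a6@(4,2):W a7@(3,2):S
t=2: a0@(1,0):SW a1@(3,3):S a2@(4,3):S a3@(0,3):SW a4@(2,0):SW a5@(0,3):S a6@(0,2):S a7@(4,2):S
t=3: a0@(2,3):SW a1@(4,3):S a2@(0,3):S a3@(1,3):S a4@(3,3):SW a5@(1,3):S a6@(1,2):S a7@(0,2):S
t=4: a0@(3,3):S a1@(0,3):S a2@(1,3):S a3@(2,3):S a4@(4,2):SW a5@(2,3):S a6@(2,2):S a7@(1,2):S
t=5: a0@(4,3):S a1@(1,3):S a2@(2,3):S a3@(3,3):S a4@(0,2):S a5@(3,3):S a6@(3,2):S a7@(2,2):S
t=6: a0@(0,3):S a1@(2,3):S a2@(3,3):S a3@(4,3):S a4@(1,2):S a5@(4,3):S a6@(4,2):S a7@(3,2):S
t=7: a0@(1,3):S a1@(3,3):S a2@(4,3):S a3@(0,3):S a4@(2,2):S a5@(0,3):S a6@(0,2):S a7@(4,2):S
t=8: a0@(2,3):S a1@(4,3):S a2@(0,3):S a3@(1,3):S a4@(3,2):S a5@(1,3):S a6@(1,2):S a7@(0,2):S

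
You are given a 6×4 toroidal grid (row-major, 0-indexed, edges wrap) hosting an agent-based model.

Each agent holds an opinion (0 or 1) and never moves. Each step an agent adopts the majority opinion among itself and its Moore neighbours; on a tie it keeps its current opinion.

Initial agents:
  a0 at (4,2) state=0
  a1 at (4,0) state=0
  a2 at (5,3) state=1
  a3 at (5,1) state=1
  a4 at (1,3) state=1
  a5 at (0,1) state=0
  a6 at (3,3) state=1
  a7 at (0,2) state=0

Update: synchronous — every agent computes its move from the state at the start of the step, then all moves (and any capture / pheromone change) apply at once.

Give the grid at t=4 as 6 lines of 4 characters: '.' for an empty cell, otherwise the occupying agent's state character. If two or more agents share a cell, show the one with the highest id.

.00.
...1
....
...1
0.0.
.1.1

t=1: a0@(4,2):1 a1@(4,0):1 a2@(5,3):0 a3@(5,1):0 a4@(1,3):1 a5@(0,1):0 a6@(3,3):0 a7@(0,2):1
t=2: a0@(4,2):0 a1@(4,0):0 a2@(5,3):1 a3@(5,1):1 a4@(1,3):1 a5@(0,1):0 a6@(3,3):1 a7@(0,2):0
t=3: a0@(4,2):1 a1@(4,0):1 a2@(5,3):0 a3@(5,1):0 a4@(1,3):1 a5@(0,1):0 a6@(3,3):0 a7@(0,2):1
t=4: a0@(4,2):0 a1@(4,0):0 a2@(5,3):1 a3@(5,1):1 a4@(1,3):1 a5@(0,1):0 a6@(3,3):1 a7@(0,2):0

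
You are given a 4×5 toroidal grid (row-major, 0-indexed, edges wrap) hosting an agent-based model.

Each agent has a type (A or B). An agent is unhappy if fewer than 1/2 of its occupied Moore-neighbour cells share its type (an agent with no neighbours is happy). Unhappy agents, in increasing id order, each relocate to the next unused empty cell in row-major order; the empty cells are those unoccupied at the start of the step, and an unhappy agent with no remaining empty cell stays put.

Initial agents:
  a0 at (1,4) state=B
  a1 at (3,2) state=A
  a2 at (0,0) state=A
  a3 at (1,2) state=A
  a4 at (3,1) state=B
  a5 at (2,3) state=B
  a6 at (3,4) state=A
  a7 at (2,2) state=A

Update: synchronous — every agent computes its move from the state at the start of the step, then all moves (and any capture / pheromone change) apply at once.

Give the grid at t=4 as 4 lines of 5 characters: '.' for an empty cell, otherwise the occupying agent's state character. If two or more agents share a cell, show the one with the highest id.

BAAAB
..A.B
..A..
.....

t=1: a0@(1,4):B a1@(0,1):A a2@(0,2):A a3@(1,2):A a4@(0,3):B a5@(0,4):B a6@(3,4):A a7@(2,2):A
t=2: a0@(1,4):B a1@(0,1):A a2@(0,2):A a3@(1,2):A a4@(0,0):B a5@(0,4):B a6@(1,0):A a7@(2,2):A
t=3: a0@(1,4):B a1@(0,1):A a2@(0,2):A a3@(1,2):A a4@(0,0):B a5@(0,4):B a6@(0,3):A a7@(2,2):A
t=4: (unchanged — steady state)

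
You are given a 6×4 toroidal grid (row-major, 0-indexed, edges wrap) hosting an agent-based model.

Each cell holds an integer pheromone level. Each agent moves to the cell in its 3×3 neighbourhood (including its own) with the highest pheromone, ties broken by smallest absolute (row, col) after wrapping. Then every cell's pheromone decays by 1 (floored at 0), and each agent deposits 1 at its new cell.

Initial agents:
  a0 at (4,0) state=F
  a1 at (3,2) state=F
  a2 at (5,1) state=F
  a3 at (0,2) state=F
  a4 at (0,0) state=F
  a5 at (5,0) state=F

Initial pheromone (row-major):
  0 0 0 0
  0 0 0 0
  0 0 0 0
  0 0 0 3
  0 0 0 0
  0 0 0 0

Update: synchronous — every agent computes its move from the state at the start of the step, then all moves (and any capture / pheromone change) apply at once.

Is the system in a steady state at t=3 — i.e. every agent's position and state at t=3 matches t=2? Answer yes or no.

yes

t=1: a0@(3,3) a1@(3,3) a2@(0,0) a3@(0,1) a4@(0,0) a5@(0,0) | pheromone: 3 1 0 0 / 0 0 0 0 / 0 0 0 0 / 0 0 0 4 / 0 0 0 0 / 0 0 0 0
t=2: a0@(3,3) a1@(3,3) a2@(0,0) a3@(0,0) a4@(0,0) a5@(0,0) | pheromone: 6 0 0 0 / 0 0 0 0 / 0 0 0 0 / 0 0 0 5 / 0 0 0 0 / 0 0 0 0
t=3: a0@(3,3) a1@(3,3) a2@(0,0) a3@(0,0) a4@(0,0) a5@(0,0) | pheromone: 9 0 0 0 / 0 0 0 0 / 0 0 0 0 / 0 0 0 6 / 0 0 0 0 / 0 0 0 0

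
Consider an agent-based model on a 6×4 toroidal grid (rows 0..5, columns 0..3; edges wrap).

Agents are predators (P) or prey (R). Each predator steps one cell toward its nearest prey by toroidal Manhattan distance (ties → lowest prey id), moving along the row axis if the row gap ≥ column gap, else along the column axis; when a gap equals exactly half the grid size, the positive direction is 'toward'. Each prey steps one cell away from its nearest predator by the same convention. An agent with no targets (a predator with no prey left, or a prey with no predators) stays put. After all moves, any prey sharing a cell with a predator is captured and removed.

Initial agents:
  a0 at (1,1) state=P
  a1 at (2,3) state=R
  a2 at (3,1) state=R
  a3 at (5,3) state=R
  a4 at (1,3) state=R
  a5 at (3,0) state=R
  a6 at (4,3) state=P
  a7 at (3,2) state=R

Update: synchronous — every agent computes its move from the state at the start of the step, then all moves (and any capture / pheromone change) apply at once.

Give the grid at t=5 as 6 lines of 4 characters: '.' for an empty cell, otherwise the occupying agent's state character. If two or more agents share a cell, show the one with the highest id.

....
....
PP..
....
....
R...

t=1: a0@(2,1):P a1@(1,3):R a2@(4,1):R a3@(0,3):R a4@(1,2):R a5@(2,0):R a6@(5,3):P a7@(2,2):R
t=2: a0@(2,0):P a1@(2,3):R a2@(5,1):R a3@(1,3):R a4@(0,2):R a5@(2,3):R a6@(0,3):P a7@(2,3):R
t=3: a0@(2,3):P a1@(2,2):R a2@(5,0):R a4@(0,1):R a5@(2,2):R a6@(1,3):P a7@(2,2):R
t=4: a0@(2,2):P a1@(2,1):R a2@(4,0):R a4@(0,0):R a5@(2,1):R a6@(2,3):P a7@(2,1):R
t=5: a0@(2,1):P a2@(5,0):R a4@(5,0):R a6@(2,0):P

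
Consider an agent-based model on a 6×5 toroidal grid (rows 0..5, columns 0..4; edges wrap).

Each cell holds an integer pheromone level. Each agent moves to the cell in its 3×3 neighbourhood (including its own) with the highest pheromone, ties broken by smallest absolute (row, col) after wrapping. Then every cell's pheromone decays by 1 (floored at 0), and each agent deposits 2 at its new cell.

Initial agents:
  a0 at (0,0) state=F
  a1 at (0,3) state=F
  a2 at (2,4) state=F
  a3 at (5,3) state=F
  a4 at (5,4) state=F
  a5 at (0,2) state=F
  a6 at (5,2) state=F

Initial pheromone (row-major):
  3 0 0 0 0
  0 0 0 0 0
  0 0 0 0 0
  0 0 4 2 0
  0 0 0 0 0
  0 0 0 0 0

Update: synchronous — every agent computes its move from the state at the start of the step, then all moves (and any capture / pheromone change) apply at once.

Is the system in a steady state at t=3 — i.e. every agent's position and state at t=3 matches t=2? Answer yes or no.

no

t=1: a0@(0,0) a1@(0,2) a2@(3,3) a3@(0,2) a4@(0,0) a5@(0,1) a6@(0,1) | pheromone: 6 4 4 0 0 / 0 0 0 0 0 / 0 0 0 0 0 / 0 0 3 3 0 / 0 0 0 0 0 / 0 0 0 0 0
t=2: a0@(0,0) a1@(0,1) a2@(3,2) a3@(0,1) a4@(0,0) a5@(0,0) a6@(0,0) | pheromone: 13 7 3 0 0 / 0 0 0 0 0 / 0 0 0 0 0 / 0 0 4 2 0 / 0 0 0 0 0 / 0 0 0 0 0
t=3: a0@(0,0) a1@(0,0) a2@(3,2) a3@(0,0) a4@(0,0) a5@(0,0) a6@(0,0) | pheromone: 24 6 2 0 0 / 0 0 0 0 0 / 0 0 0 0 0 / 0 0 5 1 0 / 0 0 0 0 0 / 0 0 0 0 0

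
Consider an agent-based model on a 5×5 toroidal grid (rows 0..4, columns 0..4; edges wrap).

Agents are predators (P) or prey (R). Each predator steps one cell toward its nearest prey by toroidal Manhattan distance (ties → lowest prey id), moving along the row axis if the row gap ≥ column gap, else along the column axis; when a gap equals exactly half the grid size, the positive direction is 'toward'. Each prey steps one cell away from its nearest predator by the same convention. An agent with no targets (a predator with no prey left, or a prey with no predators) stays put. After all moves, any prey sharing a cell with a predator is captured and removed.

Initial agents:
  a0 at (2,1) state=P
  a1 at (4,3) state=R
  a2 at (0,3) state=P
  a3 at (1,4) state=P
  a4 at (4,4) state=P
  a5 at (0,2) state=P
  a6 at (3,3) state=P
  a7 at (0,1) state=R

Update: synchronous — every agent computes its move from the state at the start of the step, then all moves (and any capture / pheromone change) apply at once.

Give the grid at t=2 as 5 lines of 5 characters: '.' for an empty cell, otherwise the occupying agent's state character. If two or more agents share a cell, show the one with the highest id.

t=1: a0@(1,1):P a1@(3,3):R a2@(4,3):P a3@(0,4):P a4@(4,3):P a5@(0,1):P a6@(4,3):P a7@(0,0):R
t=2: a0@(0,1):P a1@(2,3):R a2@(3,3):P a3@(0,0):P a4@(3,3):P a5@(0,0):P a6@(3,3):P

PP...
.....
...R.
...P.
.....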